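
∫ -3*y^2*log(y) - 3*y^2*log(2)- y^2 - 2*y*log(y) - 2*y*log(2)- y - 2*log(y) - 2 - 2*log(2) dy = -y*(y^2 + y + 2)*log(2*y) + C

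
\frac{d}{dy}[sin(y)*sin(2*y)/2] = (2 - 3*sin(y)^2)*sin(y)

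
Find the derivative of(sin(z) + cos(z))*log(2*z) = sqrt(2)*(z*log(z)*cos(z + pi/4) + z*log(2)*cos(z + pi/4) + sin(z + pi/4))/z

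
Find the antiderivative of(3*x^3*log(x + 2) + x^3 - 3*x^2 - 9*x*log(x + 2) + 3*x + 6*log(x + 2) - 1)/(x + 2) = (x - 1)^3*log(x + 2) + C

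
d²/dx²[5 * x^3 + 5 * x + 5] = 30*x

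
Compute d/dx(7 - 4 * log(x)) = -4/x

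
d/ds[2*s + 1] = 2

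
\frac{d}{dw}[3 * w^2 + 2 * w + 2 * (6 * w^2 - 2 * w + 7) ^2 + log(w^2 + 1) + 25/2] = (288*w^5 - 144*w^4 + 646*w^3 - 198*w^2 + 360*w - 54)/(w^2 + 1)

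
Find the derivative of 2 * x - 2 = 2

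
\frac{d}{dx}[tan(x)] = cos(x)^(-2)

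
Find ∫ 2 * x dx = x^2 + C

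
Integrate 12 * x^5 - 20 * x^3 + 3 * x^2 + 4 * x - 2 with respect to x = 2*x^6 - 5*x^4 + x^3 + 2*x^2 - 2*x + C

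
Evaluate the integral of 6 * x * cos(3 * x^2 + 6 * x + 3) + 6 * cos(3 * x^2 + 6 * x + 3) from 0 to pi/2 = -sin(3) - sin(3*(1 + pi^2/4))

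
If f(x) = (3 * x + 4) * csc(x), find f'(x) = -3*x*cot(x)*csc(x) - 4*cot(x)*csc(x) + 3*csc(x)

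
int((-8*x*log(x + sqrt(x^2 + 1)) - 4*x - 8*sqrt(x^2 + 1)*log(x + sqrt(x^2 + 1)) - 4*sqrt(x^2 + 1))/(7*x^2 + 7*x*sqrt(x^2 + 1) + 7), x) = 4*(-log(x + sqrt(x^2 + 1)) - 1)*log(x + sqrt(x^2 + 1))/7 + C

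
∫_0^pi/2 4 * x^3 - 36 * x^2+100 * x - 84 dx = -49 + (-2 + (-3 + pi/2)^2)^2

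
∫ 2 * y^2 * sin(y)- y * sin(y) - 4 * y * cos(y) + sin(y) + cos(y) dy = (-2*y^2 + y - 1)*cos(y) + C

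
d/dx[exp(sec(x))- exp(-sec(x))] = (exp(2/cos(x)) + 1)*exp(-sec(x))*sin(x)/cos(x)^2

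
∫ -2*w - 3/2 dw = -w^2 - 3*w/2 + C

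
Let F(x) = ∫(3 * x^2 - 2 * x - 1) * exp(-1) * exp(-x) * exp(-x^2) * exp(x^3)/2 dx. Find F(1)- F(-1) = 0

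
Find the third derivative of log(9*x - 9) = 2/(x^3 - 3*x^2 + 3*x - 1)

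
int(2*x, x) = x^2 + C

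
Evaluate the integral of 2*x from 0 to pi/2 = pi^2/4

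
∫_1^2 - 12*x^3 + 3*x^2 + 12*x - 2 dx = -22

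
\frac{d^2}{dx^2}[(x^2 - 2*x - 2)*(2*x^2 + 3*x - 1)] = 24*x^2 - 6*x - 22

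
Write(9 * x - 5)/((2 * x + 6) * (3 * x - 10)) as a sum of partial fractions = 75/(38*(3*x - 10)) + 16/(19*(x + 3))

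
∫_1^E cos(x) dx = -sin(1) + sin(E)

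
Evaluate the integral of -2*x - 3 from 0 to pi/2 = -3*pi/2 - pi^2/4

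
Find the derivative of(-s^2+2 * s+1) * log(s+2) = (-2*s^2*log(s + 2) - s^2 - 2*s*log(s + 2) + 2*s + 4*log(s + 2) + 1)/(s + 2)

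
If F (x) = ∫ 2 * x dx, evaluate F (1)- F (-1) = 0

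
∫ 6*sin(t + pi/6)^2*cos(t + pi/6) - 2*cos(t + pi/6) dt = -2*sin(t + pi/6)*cos(t + pi/6)^2 + C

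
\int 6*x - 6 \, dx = 3*x^2 - 6*x + C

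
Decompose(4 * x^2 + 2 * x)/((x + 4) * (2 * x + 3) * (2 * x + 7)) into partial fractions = -21/(2*x + 7) + 3/(5*(2*x + 3)) + 56/(5*(x + 4))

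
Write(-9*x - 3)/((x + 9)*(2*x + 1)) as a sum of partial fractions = 3/(17*(2*x + 1)) - 78/(17*(x + 9))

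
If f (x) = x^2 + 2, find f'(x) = 2*x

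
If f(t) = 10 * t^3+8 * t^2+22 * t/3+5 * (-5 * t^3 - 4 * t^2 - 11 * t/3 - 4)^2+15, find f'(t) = 750*t^5 + 1000*t^4 + 3160*t^3/3 + 1070*t^2 + 4234*t/9 + 154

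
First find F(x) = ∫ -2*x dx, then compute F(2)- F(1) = -3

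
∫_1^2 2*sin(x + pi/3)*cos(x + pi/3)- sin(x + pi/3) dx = cos(pi/3 + 2) + sin(pi/6 + 4)/2 - sin(pi/6 + 2)/2 - cos(1 + pi/3)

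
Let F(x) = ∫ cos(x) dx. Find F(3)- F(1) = -sin(1) + sin(3)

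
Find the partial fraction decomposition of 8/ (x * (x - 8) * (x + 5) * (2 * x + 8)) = -4/(65*(x + 5)) + 1/(12*(x + 4)) + 1/(312*(x - 8)) - 1/(40*x)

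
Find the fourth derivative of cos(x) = cos(x)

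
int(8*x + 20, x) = 4*x^2 + 20*x + C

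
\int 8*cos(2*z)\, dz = 4*sin(2*z) + C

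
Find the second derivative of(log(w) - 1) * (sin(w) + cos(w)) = sqrt(2)*(-w^2*log(w)*sin(w + pi/4) + w^2*sin(w + pi/4) + 2*w*cos(w + pi/4) - sin(w + pi/4))/w^2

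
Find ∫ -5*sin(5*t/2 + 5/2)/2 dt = cos(5*(t + 1)/2) + C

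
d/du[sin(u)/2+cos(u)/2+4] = -sin(u)/2 + cos(u)/2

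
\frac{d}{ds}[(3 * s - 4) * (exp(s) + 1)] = 3*s*exp(s) - exp(s) + 3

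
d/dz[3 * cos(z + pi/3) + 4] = -3*sin(z + pi/3)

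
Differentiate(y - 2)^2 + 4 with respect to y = 2*y - 4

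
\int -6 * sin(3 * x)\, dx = 2*cos(3*x) + C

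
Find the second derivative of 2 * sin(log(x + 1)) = -2*sqrt(2)*sin(log(x + 1) + pi/4)/(x^2 + 2*x + 1)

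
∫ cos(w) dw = sin(w) + C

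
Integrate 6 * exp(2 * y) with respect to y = 3*exp(2*y) + C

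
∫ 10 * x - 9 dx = 5*x^2 - 9*x + C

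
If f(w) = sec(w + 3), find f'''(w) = 6*tan(w + 3)^3*sec(w + 3) + 5*tan(w + 3)*sec(w + 3)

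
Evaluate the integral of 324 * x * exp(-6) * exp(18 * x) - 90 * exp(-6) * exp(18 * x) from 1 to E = -12*exp(12) + (-6 + 18*E)*exp(-6 + 18*E)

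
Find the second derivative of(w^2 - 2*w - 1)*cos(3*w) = -9*w^2*cos(3*w) - 12*w*sin(3*w) + 18*w*cos(3*w) + 12*sin(3*w) + 11*cos(3*w)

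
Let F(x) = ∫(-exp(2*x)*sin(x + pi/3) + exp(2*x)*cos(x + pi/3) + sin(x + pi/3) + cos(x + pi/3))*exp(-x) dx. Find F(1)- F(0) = (E - exp(-1))*cos(1 + pi/3)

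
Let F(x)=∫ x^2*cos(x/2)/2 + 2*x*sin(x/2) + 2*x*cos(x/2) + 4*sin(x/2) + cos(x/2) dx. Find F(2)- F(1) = -7*sin(1/2) + 14*sin(1)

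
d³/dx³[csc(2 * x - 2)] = -48*cot(2*x - 2)^3*csc(2*x - 2) - 40*cot(2*x - 2)*csc(2*x - 2)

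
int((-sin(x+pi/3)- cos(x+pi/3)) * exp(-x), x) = exp(-x)*cos(x + pi/3) + C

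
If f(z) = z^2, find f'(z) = 2*z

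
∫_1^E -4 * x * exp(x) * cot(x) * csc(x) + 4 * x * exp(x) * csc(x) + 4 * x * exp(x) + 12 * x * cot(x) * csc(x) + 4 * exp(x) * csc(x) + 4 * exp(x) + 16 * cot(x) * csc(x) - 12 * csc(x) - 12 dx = (4 + 4*csc(1))*(7 - E) + (4 + 4*csc(E))*(-3*E - 4 + exp(1 + E))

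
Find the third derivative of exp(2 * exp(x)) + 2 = 2*exp(x + 2*exp(x)) + 12*exp(2*x + 2*exp(x)) + 8*exp(3*x + 2*exp(x))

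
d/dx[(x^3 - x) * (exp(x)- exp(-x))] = (x^3*exp(2*x) + x^3 + 3*x^2*exp(2*x) - 3*x^2 - x*exp(2*x) - x - exp(2*x) + 1)*exp(-x)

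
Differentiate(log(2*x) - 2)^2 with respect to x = (2*log(x) - 4 + 2*log(2))/x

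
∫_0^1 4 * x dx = 2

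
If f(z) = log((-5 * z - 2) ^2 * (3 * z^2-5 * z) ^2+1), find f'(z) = (1350*z^5 - 2850*z^4 + 244*z^3 + 1140*z^2 + 200*z)/(225*z^6 - 570*z^5 + 61*z^4 + 380*z^3 + 100*z^2 + 1)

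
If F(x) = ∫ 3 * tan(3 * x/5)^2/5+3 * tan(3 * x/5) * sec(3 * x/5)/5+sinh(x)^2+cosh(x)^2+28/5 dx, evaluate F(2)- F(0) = tan(6/5) + sec(6/5) + 9 + sinh(4)/2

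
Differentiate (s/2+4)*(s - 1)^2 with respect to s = 3*s^2/2 + 6*s - 15/2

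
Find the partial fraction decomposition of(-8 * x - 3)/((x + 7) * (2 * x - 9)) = -78/(23*(2*x - 9)) - 53/(23*(x + 7))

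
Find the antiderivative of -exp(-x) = exp(-x) + C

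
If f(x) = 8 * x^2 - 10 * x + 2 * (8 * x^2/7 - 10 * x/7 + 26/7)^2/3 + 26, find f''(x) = 512*x^2/49 - 640*x/49 + 1472/49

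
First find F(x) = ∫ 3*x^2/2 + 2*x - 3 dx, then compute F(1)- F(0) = -3/2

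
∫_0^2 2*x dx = 4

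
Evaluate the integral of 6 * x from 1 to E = -3 + 3*exp(2)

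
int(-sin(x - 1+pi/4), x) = cos(x - 1 + pi/4) + C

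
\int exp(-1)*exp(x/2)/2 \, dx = exp(x/2 - 1) + C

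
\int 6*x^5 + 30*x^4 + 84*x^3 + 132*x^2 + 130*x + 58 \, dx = x^6 + 6*x^5 + 21*x^4 + 44*x^3 + 65*x^2 + 58*x + C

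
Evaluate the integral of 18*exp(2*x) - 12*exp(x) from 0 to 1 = -1 + (-2 + 3*E)^2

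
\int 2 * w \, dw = w^2 + C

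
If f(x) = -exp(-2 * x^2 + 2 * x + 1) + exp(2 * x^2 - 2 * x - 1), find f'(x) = (4*x*exp(-4*x^2 + 4*x + 2) + 4*x - 2*exp(-4*x^2 + 4*x + 2) - 2)*exp(2*x^2 - 2*x - 1)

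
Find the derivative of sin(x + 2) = cos(x + 2)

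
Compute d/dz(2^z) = 2^z*log(2)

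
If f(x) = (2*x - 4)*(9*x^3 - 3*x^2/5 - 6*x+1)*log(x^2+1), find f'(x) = (360*x^5*log(x^2 + 1) + 180*x^5 - 558*x^4*log(x^2 + 1) - 372*x^4 + 264*x^3*log(x^2 + 1) - 96*x^3 - 428*x^2*log(x^2 + 1) + 260*x^2 - 96*x*log(x^2 + 1) - 40*x + 130*log(x^2 + 1))/(5*x^2 + 5)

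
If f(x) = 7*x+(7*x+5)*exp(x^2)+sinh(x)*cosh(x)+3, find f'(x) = 14*x^2*exp(x^2) + 10*x*exp(x^2) + 7*exp(x^2) + cosh(2*x) + 7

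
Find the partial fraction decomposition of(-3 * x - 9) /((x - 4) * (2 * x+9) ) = -9/(17*(2*x + 9)) - 21/(17*(x - 4))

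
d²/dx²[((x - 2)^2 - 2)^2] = 12*x^2 - 48*x + 40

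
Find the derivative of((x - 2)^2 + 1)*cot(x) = -x^2/sin(x)^2 + 2*x/tan(x) + 4*x/sin(x)^2 - 4/tan(x) - 5/sin(x)^2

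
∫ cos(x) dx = sin(x) + C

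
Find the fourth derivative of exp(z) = exp(z)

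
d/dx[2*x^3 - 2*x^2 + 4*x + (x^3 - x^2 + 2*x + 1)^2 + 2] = 6*x^5 - 10*x^4 + 20*x^3 + 8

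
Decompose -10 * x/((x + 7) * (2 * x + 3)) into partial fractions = 30/(11*(2*x + 3)) - 70/(11*(x + 7))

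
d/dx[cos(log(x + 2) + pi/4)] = -sin(log(x + 2) + pi/4)/(x + 2)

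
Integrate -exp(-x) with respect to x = exp(-x) + C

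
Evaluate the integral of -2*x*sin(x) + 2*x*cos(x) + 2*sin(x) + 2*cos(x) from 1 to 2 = -2*sin(1) + 4*cos(2) - 2*cos(1) + 4*sin(2)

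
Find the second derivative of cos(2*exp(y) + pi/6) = -2*(2*exp(y)*cos(2*exp(y) + pi/6) + sin(2*exp(y) + pi/6))*exp(y)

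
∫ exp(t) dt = exp(t) + C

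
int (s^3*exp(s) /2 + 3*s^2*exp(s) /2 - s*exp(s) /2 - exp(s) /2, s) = s*(s^2 - 1)*exp(s)/2 + C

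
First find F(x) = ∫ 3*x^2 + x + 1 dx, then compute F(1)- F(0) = 5/2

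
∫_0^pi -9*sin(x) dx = -18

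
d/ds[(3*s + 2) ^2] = 18*s + 12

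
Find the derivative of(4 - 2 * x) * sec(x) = -2*x*tan(x)*sec(x) + 4*tan(x)*sec(x) - 2*sec(x)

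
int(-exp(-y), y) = exp(-y) + C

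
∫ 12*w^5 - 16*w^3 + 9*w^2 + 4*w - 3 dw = 2*w^6 - 4*w^4 + 3*w^3 + 2*w^2 - 3*w + C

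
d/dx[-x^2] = -2*x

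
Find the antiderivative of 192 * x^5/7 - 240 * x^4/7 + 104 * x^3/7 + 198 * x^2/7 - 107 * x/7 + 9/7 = 32*x^6/7 - 48*x^5/7 + 26*x^4/7 + 66*x^3/7 - 107*x^2/14 + 9*x/7 + C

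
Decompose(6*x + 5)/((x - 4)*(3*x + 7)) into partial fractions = 27/(19*(3*x + 7)) + 29/(19*(x - 4))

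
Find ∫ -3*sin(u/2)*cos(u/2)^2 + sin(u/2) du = -2*sin(u/2)^2*cos(u/2) + C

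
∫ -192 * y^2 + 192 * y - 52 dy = -64*y^3 + 96*y^2 - 52*y + C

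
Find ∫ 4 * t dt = 2*t^2 + C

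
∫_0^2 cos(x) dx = sin(2)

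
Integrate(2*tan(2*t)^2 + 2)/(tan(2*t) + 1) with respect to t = log(tan(2*t) + 1) + C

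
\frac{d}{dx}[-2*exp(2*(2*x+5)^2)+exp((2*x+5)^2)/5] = 8*x*exp(4*x^2 + 20*x + 25)/5 - 32*x*exp(8*x^2 + 40*x + 50) + 4*exp(4*x^2 + 20*x + 25) - 80*exp(8*x^2 + 40*x + 50)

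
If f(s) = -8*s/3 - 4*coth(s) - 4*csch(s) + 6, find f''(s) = -4*(cosh(s) + 1)^2/sinh(s)^3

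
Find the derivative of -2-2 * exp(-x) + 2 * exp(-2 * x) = (2*exp(x) - 4)*exp(-2*x)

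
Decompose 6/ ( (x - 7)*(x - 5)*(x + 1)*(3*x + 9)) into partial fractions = -1/(80*(x + 3)) + 1/(48*(x + 1)) - 1/(48*(x - 5)) + 1/(80*(x - 7))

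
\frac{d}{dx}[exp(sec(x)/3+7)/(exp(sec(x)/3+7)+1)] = exp(sec(x)/3 + 7)*tan(x)*sec(x)/(3*(exp(7)*exp(1/(3*cos(x))) + 1)^2)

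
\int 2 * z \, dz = z^2 + C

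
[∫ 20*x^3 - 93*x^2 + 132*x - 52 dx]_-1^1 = -166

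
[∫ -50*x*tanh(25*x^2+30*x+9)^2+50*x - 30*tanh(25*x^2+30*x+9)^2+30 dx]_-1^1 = -tanh(4) + tanh(64)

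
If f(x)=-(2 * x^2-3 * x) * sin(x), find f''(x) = 2*x^2*sin(x) - 3*x*sin(x) - 8*x*cos(x) - 4*sin(x) + 6*cos(x)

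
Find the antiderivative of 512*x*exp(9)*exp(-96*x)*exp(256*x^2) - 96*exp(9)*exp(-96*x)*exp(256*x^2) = exp((16*x - 3)^2) + C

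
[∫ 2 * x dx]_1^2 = 3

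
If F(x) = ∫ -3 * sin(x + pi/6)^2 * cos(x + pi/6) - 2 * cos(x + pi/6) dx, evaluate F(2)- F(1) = -2*sin(pi/6 + 2) - sin(pi/6 + 2)^3 + sin(pi/6 + 1)^3 + 2*sin(pi/6 + 1)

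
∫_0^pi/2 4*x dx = pi^2/2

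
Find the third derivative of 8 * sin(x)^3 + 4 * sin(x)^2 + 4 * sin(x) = -16*sin(2*x) - 10*cos(x) + 54*cos(3*x)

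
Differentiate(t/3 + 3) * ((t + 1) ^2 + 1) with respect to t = t^2 + 22*t/3 + 20/3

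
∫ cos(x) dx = sin(x) + C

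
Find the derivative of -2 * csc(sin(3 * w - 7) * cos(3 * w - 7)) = 6*(cos(-6*w + sin(6*w - 14)/2 + 14) + cos(6*w + sin(6*w - 14)/2 - 14))/(1 - cos(sin(6*w - 14)))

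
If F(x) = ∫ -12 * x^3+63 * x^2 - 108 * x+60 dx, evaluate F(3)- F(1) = -6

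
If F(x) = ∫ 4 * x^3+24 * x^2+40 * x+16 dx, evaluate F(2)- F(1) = 147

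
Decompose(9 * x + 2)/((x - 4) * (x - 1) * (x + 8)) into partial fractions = -35/(54*(x + 8)) - 11/(27*(x - 1)) + 19/(18*(x - 4))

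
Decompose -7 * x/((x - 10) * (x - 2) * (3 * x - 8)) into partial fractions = 42/(11*(3*x - 8)) - 7/(8*(x - 2)) - 35/(88*(x - 10))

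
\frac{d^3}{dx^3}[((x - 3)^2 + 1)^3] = 120*x^3 - 1080*x^2 + 3312*x - 3456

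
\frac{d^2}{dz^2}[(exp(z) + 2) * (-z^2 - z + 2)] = -z^2*exp(z) - 5*z*exp(z) - 2*exp(z) - 4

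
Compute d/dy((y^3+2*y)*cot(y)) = -y^3/sin(y)^2 + 3*y^2/tan(y) - 2*y/sin(y)^2 + 2/tan(y)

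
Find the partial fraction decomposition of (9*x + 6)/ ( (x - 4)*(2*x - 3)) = -39/(5*(2*x - 3)) + 42/(5*(x - 4))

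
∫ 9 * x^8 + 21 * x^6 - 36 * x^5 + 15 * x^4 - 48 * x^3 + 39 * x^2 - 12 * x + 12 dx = x^9 + 3*x^7 - 6*x^6 + 3*x^5 - 12*x^4 + 13*x^3 - 6*x^2 + 12*x + C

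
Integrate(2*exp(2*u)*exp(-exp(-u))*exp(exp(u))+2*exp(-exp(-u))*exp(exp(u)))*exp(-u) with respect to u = 2*exp(2*sinh(u)) + C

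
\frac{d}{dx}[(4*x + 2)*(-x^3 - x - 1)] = -16*x^3 - 6*x^2 - 8*x - 6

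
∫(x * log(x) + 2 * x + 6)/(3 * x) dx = (x + 6)*(log(x) + 1)/3 + C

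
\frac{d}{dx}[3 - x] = -1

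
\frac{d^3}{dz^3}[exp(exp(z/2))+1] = exp(z/2 + exp(z/2))/8 + 3*exp(z + exp(z/2))/8 + exp(3*z/2 + exp(z/2))/8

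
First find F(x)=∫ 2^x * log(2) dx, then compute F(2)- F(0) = 3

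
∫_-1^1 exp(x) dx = E - exp(-1)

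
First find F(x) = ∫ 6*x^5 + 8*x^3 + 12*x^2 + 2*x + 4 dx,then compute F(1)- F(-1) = 16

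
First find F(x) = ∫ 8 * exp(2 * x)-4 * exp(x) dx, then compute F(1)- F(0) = -1 + (-1 + 2*E)^2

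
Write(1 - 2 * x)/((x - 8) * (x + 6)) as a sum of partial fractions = -13/(14*(x + 6)) - 15/(14*(x - 8))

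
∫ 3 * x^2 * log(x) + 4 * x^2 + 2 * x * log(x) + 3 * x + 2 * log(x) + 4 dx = x*(log(x) + 1)*(x^2 + x + 2) + C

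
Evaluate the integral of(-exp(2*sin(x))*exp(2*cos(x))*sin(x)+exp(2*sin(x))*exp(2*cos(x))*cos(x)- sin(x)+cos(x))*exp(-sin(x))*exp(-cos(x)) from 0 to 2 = -E - exp(-sin(2) - cos(2)) + exp(-1) + exp(cos(2) + sin(2))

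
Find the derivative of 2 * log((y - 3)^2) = 4/(y - 3)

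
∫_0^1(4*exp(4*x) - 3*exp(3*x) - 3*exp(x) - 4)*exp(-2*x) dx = -3*E + 3*exp(-1) + 2*(E - exp(-1))^2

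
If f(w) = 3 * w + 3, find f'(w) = 3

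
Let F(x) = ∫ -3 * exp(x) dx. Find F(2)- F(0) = 3 - 3*exp(2)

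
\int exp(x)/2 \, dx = exp(x)/2 + C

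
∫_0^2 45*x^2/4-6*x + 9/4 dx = 45/2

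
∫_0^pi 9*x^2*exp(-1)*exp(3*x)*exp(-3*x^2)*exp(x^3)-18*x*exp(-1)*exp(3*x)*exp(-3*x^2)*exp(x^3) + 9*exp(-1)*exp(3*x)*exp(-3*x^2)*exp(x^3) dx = -3*exp(-1) + 3*exp((-1 + pi)^3)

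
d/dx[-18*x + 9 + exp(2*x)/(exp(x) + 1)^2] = (-18*exp(3*x) - 52*exp(2*x) - 54*exp(x) - 18)/(exp(3*x) + 3*exp(2*x) + 3*exp(x) + 1)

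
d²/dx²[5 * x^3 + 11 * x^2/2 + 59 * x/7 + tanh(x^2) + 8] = -8*x^2*sinh(x^2)/cosh(x^2)^3 + 30*x + 11 + 2/cosh(x^2)^2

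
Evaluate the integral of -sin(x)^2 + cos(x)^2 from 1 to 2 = -sin(2)/2 + sin(4)/2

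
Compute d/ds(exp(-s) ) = -exp(-s)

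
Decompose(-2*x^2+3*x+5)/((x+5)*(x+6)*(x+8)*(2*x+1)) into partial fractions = 8/(495*(2*x + 1)) + 49/(30*(x + 8)) - 85/(22*(x + 6)) + 20/(9*(x + 5))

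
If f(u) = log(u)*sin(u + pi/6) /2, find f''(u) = (-u^2*log(u)*sin(u + pi/6) + 2*u*cos(u + pi/6) - sin(u + pi/6))/(2*u^2)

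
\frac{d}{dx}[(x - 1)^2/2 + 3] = x - 1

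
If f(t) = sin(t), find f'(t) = cos(t)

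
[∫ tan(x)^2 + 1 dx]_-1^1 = 2*tan(1)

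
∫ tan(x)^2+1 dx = tan(x) + C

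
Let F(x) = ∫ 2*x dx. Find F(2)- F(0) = 4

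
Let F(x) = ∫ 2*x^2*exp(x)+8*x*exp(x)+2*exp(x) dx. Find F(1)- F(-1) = 4*exp(-1) + 4*E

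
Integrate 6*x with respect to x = 3*x^2 + C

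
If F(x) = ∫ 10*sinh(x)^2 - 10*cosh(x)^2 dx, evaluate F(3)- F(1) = -20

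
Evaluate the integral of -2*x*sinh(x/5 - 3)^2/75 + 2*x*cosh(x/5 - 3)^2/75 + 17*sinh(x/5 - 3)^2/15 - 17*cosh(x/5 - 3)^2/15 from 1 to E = -17*E/15 + exp(2)/75 + 28/25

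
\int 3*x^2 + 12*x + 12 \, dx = x^3 + 6*x^2 + 12*x + C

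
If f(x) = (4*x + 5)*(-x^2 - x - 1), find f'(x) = -12*x^2 - 18*x - 9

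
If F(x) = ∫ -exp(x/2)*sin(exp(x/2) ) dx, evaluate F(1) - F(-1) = -2*cos(exp(-1/2)) + 2*cos(exp(1/2))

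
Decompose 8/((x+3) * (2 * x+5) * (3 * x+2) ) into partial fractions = 72/(77*(3*x + 2)) - 32/(11*(2*x + 5)) + 8/(7*(x + 3))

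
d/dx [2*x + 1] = 2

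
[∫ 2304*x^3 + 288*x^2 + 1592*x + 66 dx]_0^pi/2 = -42*pi^2 - 400 - 7*pi + 16*(pi/4 + 5 + 3*pi^2/2)^2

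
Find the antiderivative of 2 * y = y^2 + C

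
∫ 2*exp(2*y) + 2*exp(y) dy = (exp(y) + 1)^2 + C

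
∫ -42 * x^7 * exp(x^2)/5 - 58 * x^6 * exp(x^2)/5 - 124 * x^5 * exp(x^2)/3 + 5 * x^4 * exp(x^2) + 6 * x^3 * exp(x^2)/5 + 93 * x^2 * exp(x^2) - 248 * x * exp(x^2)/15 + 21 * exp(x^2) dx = -(3*x^3 + 4*x^2 + 3*x - 5)*(21*x^3 + x^2 + 18*x - 75)*exp(x^2)/15 + C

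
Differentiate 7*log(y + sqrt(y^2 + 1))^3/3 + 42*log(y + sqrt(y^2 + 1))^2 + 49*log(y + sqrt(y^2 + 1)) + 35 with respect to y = (7*y*log(y + sqrt(y^2 + 1))^2 + 84*y*log(y + sqrt(y^2 + 1)) + 49*y + 7*sqrt(y^2 + 1)*log(y + sqrt(y^2 + 1))^2 + 84*sqrt(y^2 + 1)*log(y + sqrt(y^2 + 1)) + 49*sqrt(y^2 + 1))/(y^2 + y*sqrt(y^2 + 1) + 1)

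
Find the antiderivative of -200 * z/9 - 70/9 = -100*z^2/9 - 70*z/9 + C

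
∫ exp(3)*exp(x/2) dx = 2*exp(x/2 + 3) + C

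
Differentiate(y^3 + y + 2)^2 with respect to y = 6*y^5 + 8*y^3 + 12*y^2 + 2*y + 4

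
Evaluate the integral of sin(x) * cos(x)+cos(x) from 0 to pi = 0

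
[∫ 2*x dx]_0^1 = 1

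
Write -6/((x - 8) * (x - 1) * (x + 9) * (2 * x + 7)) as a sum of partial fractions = -16/(759*(2*x + 7)) + 3/(935*(x + 9)) + 1/(105*(x - 1)) - 6/(2737*(x - 8))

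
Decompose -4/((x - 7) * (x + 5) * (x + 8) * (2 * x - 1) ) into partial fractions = 32/(2431*(2*x - 1)) + 4/(765*(x + 8)) - 1/(99*(x + 5)) - 1/(585*(x - 7))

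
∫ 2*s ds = s^2 + C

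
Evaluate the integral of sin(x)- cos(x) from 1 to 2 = -sin(2) - cos(2) + cos(1) + sin(1)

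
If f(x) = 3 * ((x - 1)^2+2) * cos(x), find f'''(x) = 3*x^2*sin(x) - 6*x*sin(x) - 18*x*cos(x) - 9*sin(x) + 18*cos(x)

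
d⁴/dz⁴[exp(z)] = exp(z)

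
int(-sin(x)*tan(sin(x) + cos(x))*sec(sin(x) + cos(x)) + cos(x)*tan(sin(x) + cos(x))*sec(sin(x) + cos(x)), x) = sec(sin(x) + cos(x)) + C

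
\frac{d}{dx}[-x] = -1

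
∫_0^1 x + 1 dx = 3/2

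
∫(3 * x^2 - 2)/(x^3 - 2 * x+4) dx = log(x^3 - 2*x + 4) + C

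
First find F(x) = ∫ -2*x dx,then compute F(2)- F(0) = -4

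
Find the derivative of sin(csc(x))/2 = -cos(csc(x))*cot(x)*csc(x)/2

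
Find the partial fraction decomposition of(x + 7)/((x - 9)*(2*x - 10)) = -3/(2*(x - 5)) + 2/(x - 9)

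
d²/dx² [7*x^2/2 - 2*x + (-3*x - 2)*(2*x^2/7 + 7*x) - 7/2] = -36*x/7 - 253/7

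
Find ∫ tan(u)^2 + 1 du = tan(u) + C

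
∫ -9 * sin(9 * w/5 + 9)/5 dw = cos(9*w/5 + 9) + C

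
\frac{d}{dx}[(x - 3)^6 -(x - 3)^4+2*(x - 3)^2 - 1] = 6*x^5 - 90*x^4 + 536*x^3 - 1584*x^2 + 2326*x - 1362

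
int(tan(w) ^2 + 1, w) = tan(w) + C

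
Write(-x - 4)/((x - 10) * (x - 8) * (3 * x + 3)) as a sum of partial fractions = -1/(99*(x + 1)) + 2/(9*(x - 8)) - 7/(33*(x - 10))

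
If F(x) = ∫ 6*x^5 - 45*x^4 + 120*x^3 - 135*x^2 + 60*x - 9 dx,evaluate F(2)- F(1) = 0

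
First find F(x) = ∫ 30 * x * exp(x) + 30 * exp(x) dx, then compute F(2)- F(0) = 60*exp(2)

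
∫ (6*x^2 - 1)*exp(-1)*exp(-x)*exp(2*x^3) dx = exp(2*x^3 - x - 1) + C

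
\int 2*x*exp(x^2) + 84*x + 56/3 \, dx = 42*x^2 + 56*x/3 + exp(x^2) + C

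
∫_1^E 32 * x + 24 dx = -49 + (-4*E - 3)^2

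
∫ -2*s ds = -s^2 + C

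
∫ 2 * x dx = x^2 + C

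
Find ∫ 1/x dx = log(9*x) + C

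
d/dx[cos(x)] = -sin(x)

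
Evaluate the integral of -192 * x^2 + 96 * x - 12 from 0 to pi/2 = (1 - 2*pi)^3 - 1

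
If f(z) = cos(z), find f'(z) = -sin(z)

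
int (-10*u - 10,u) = -5*u^2 - 10*u + C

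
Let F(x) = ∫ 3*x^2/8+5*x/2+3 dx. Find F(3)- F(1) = 77/4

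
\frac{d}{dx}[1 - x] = -1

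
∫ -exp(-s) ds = exp(-s) + C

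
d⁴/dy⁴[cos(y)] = cos(y)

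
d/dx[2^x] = 2^x*log(2)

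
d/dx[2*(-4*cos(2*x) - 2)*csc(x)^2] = 24*cos(x)/sin(x)^3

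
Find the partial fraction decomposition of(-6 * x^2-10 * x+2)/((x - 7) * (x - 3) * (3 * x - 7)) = -243/(14*(3*x - 7)) + 41/(4*(x - 3)) - 181/(28*(x - 7))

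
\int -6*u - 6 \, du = -3*u^2 - 6*u + C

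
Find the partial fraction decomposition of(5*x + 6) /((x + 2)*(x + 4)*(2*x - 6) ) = -1/(2*(x + 4)) + 1/(5*(x + 2)) + 3/(10*(x - 3))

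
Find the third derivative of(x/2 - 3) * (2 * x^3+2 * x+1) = 24*x - 36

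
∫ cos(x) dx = sin(x) + C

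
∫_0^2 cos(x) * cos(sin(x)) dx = sin(sin(2))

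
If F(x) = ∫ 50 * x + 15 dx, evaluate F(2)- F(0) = 130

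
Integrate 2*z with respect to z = z^2 + C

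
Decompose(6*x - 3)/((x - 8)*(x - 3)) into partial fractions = -3/(x - 3) + 9/(x - 8)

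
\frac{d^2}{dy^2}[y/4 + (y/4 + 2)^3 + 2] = 3*y/32 + 3/4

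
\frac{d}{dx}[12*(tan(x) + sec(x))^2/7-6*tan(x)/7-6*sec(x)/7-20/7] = 6*(4*sin(x)^2/cos(x) - sin(x) + 8*sin(x)/cos(x) - 1 + 4/cos(x))/(7*cos(x)^2)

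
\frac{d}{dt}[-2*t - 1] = -2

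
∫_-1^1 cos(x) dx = 2*sin(1)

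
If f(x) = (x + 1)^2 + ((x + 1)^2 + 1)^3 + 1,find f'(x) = 6*x^5 + 30*x^4 + 72*x^3 + 96*x^2 + 74*x + 26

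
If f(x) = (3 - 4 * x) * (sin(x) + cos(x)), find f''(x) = 4*x*sin(x) + 4*x*cos(x) + 5*sin(x) - 11*cos(x)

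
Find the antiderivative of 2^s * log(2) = 2^s + C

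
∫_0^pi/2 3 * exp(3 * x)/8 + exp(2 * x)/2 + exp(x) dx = -11/8 + exp(pi/2) + exp(pi)/4 + exp(3*pi/2)/8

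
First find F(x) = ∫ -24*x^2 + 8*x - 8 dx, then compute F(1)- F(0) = -12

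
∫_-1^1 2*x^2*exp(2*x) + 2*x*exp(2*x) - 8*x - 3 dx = -6 - exp(-2) + exp(2)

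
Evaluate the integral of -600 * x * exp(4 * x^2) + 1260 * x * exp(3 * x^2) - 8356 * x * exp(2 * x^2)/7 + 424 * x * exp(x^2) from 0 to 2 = -3*(-5*exp(8) - 5 + 7*exp(4))^2 - 10*exp(8)/7 + 185/7 + 2*exp(4)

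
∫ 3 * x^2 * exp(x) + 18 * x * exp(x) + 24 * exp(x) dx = 3*(x + 2)^2*exp(x) + C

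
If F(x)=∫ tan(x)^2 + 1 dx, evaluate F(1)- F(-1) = 2*tan(1)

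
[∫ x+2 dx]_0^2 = 6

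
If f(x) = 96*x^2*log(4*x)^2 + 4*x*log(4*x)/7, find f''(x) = (1344*x*log(x)^2 + 5376*x*log(2)*log(x) + 4032*x*log(x) + 1344*x + 5376*x*log(2)^2 + 8064*x*log(2) + 4)/(7*x)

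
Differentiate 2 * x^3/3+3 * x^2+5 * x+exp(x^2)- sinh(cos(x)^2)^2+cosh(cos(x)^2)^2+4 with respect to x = 2*x^2 + 2*x*exp(x^2) + 6*x + 5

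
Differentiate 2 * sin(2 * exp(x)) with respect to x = 4*exp(x)*cos(2*exp(x))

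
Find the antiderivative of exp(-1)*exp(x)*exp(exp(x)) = exp(exp(x) - 1) + C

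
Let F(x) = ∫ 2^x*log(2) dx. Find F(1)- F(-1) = 3/2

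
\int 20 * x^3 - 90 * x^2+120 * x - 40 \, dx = 5*x^4 - 30*x^3 + 60*x^2 - 40*x + C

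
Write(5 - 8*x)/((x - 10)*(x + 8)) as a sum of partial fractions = -23/(6*(x + 8)) - 25/(6*(x - 10))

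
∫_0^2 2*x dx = 4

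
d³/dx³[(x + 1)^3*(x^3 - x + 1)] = 120*x^3 + 180*x^2 + 48*x - 6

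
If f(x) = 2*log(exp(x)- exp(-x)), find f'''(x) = (16*exp(4*x) + 16*exp(2*x))/(exp(6*x) - 3*exp(4*x) + 3*exp(2*x) - 1)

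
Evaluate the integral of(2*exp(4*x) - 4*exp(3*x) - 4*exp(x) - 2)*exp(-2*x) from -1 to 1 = -(-E - 2 + exp(-1))^2 + (-2 - exp(-1) + E)^2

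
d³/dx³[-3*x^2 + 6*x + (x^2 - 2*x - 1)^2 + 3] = 24*x - 24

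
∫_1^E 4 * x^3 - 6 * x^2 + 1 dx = -exp(2) + E + (E - exp(2))^2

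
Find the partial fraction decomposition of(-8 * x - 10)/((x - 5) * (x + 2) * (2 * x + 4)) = 25/(49*(x + 2)) - 3/(7*(x + 2)^2) - 25/(49*(x - 5))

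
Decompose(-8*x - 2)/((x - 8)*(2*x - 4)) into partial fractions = 3/(2*(x - 2)) - 11/(2*(x - 8))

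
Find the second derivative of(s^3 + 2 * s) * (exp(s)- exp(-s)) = (s^3*exp(2*s) - s^3 + 6*s^2*exp(2*s) + 6*s^2 + 8*s*exp(2*s) - 8*s + 4*exp(2*s) + 4)*exp(-s)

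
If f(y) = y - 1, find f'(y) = 1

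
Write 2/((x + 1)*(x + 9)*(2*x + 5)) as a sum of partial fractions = -8/(39*(2*x + 5)) + 1/(52*(x + 9)) + 1/(12*(x + 1))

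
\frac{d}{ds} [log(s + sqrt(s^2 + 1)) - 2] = (s + sqrt(s^2 + 1))/(s^2 + s*sqrt(s^2 + 1) + 1)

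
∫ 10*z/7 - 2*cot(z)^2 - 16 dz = 5*z^2/7 - 14*z + 2/tan(z) + C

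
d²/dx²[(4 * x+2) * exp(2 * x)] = 16*x*exp(2*x) + 24*exp(2*x)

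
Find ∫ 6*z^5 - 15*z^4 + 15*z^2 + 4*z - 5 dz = z^6 - 3*z^5 + 5*z^3 + 2*z^2 - 5*z + C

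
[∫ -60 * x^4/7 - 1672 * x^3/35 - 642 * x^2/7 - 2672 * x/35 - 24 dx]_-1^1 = -788/7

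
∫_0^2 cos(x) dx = sin(2)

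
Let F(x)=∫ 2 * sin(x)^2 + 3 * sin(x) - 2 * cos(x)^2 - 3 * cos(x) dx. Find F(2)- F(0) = -3*sqrt(2)*sin(pi/4 + 2) - sin(4) + 3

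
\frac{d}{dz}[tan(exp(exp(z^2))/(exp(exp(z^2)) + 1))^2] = 4*z*exp(z^2 + exp(z^2))*sin(exp(exp(z^2))/(exp(exp(z^2)) + 1))/((exp(2*exp(z^2)) + 2*exp(exp(z^2)) + 1)*cos(exp(exp(z^2))/(exp(exp(z^2)) + 1))^3)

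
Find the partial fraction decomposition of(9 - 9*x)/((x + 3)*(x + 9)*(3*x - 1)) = 27/(140*(3*x - 1)) + 15/(28*(x + 9)) - 3/(5*(x + 3))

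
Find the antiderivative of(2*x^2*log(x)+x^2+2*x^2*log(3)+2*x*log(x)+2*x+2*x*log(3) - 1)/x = ((x + 1)^2 - 2)*log(3*x) + C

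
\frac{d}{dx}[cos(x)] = -sin(x)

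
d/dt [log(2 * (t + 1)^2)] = 2/(t + 1)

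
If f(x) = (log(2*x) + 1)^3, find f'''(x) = (6*log(x)^2 - 6*log(x) + 12*log(2)*log(x) - 6 - 6*log(2) + 6*log(2)^2)/x^3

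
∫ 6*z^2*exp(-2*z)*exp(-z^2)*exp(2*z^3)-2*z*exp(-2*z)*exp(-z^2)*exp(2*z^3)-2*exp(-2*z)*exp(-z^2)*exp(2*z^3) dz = exp(z*(2*z^2 - z - 2)) + C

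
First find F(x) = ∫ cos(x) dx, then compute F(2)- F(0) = sin(2)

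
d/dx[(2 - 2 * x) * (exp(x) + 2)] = -2*x*exp(x) - 4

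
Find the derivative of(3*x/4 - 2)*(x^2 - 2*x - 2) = 9*x^2/4 - 7*x + 5/2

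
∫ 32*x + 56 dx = 16*x^2 + 56*x + C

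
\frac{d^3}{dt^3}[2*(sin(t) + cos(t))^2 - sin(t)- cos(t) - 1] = -16*cos(2*t) + sqrt(2)*cos(t + pi/4)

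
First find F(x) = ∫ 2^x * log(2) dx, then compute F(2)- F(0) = 3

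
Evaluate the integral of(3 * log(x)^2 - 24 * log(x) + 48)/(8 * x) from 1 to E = 37/8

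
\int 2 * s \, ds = s^2 + C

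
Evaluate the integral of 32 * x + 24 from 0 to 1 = 40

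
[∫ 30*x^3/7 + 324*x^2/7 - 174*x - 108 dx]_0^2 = -2964/7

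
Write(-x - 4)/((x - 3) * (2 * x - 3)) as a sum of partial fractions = 11/(3*(2*x - 3)) - 7/(3*(x - 3))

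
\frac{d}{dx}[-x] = -1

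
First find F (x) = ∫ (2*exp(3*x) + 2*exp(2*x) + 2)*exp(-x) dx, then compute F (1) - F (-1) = -(-E + exp(-1))*(exp(-1) + 2) + (2 + E)*(E - exp(-1))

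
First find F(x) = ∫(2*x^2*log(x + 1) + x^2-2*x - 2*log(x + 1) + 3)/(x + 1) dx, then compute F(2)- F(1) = -2*log(2) + 3*log(3)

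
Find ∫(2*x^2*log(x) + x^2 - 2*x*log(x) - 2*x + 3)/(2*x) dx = ((x - 1)^2 + 2)*log(x)/2 + C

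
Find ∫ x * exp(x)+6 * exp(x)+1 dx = (x + 5)*(exp(x) + 1) + C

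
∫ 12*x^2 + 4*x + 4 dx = 4*x^3 + 2*x^2 + 4*x + C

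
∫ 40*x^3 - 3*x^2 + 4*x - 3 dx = 10*x^4 - x^3 + 2*x^2 - 3*x + C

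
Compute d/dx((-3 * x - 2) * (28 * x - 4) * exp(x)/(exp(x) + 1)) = (-84*x^2*exp(x) - 168*x*exp(2*x) - 212*x*exp(x) - 44*exp(2*x) - 36*exp(x))/(exp(2*x) + 2*exp(x) + 1)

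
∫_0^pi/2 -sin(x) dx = -1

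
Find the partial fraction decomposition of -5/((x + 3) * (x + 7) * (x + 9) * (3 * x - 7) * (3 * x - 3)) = -135/(60928*(3*x - 7)) - 1/(2448*(x + 9)) + 5/(5376*(x + 7)) - 5/(4608*(x + 3)) + 1/(768*(x - 1))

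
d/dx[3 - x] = -1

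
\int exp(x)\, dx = exp(x) + C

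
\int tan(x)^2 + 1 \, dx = tan(x) + C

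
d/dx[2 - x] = -1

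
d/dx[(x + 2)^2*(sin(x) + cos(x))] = -x^2*sin(x) + x^2*cos(x) - 2*x*sin(x) + 6*x*cos(x) + 8*cos(x)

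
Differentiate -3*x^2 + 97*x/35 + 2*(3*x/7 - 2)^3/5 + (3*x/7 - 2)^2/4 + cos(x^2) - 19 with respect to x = 162*x^2/1715 - 2*x*sin(x^2) - 3327*x/490 + 22/5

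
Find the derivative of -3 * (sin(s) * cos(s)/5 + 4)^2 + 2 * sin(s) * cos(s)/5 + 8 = -3*sin(4*s)/50 - 22*cos(2*s)/5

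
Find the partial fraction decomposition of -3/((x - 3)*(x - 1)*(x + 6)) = -1/(21*(x + 6)) + 3/(14*(x - 1)) - 1/(6*(x - 3))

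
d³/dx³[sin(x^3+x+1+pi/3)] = -27*x^6*cos(x^3 + x + 1 + pi/3) - 27*x^4*cos(x^3 + x + 1 + pi/3) - 54*x^3*sin(x^3 + x + 1 + pi/3) - 9*x^2*cos(x^3 + x + 1 + pi/3) - 18*x*sin(x^3 + x + 1 + pi/3) + 5*cos(x^3 + x + 1 + pi/3)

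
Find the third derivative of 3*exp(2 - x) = -3*exp(2 - x)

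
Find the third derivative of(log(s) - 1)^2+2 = (4*log(s) - 10)/s^3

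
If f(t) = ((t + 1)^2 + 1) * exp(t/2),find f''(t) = t^2*exp(t/2)/4 + 5*t*exp(t/2)/2 + 9*exp(t/2)/2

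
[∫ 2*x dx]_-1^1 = 0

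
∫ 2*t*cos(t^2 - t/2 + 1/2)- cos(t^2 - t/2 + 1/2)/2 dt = sin(t^2 - t/2 + 1/2) + C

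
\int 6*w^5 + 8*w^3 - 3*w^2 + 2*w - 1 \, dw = w^6 + 2*w^4 - w^3 + w^2 - w + C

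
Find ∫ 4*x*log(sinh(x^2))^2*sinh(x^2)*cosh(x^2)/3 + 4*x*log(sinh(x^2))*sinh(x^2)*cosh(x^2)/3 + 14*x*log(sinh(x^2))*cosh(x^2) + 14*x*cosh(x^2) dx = (log(sinh(x^2))*sinh(x^2) + 21)*log(sinh(x^2))*sinh(x^2)/3 + C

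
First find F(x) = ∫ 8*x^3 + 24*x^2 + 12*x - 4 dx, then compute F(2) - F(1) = 100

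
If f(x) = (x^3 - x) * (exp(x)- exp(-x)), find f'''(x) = (x^3*exp(2*x) + x^3 + 9*x^2*exp(2*x) - 9*x^2 + 17*x*exp(2*x) + 17*x + 3*exp(2*x) - 3)*exp(-x)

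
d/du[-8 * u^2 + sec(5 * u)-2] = -16*u + 5*tan(5*u)*sec(5*u)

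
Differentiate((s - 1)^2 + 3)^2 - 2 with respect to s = 4*s^3 - 12*s^2 + 24*s - 16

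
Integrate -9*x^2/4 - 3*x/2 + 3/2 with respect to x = -3*x^3/4 - 3*x^2/4 + 3*x/2 + C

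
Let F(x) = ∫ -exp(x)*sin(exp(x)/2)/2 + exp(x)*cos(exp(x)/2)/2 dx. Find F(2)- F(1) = sqrt(2)*(sin((pi + 2*exp(2))/4) - sin((pi + 2*E)/4))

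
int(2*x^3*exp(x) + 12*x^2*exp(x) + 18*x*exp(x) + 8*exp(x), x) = 2*(x + 1)^3*exp(x) + C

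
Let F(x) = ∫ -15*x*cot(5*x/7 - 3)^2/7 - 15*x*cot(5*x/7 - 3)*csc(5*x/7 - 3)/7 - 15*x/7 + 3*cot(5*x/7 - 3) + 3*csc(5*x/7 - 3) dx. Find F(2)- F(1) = -6*csc(11/7) + 3*cot(16/7) - 6*cot(11/7) + 3*csc(16/7)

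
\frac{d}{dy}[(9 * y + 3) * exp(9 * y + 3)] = 81*y*exp(9*y + 3) + 36*exp(9*y + 3)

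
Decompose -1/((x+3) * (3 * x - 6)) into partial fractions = 1/(15*(x + 3)) - 1/(15*(x - 2))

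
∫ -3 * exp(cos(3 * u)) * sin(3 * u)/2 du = exp(cos(3*u))/2 + C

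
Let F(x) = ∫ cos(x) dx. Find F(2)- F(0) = sin(2)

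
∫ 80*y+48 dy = 40*y^2 + 48*y + C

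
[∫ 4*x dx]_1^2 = 6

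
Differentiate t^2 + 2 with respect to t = 2*t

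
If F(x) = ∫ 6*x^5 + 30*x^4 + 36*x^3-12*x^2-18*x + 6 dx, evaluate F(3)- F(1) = 2736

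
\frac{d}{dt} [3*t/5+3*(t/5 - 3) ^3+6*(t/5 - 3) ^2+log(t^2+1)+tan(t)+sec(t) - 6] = (9*t^4 - 210*t^3 + 125*t^2*tan(t)^2 + 125*t^2*tan(t)*sec(t) + 1334*t^2 + 40*t + 125*tan(t)^2 + 125*tan(t)*sec(t) + 1325)/(125*t^2 + 125)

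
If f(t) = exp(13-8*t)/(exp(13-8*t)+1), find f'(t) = -8*exp(8*t - 13)/(exp(-26)*exp(16*t) + 2*exp(-13)*exp(8*t) + 1)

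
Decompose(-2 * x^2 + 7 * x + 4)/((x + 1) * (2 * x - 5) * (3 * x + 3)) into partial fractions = 12/(49*(2*x - 5)) - 67/(147*(x + 1)) + 5/(21*(x + 1)^2)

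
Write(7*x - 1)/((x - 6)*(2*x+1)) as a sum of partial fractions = 9/(13*(2*x + 1)) + 41/(13*(x - 6))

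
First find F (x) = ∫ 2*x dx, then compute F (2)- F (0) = 4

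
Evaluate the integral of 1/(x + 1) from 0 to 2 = log(3)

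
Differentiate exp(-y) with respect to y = -exp(-y)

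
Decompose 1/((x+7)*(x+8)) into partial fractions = -1/(x + 8) + 1/(x + 7)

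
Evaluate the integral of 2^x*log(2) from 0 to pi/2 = -1 + 2^(pi/2)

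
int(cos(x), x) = sin(x) + C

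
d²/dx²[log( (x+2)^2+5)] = (-2*x^2 - 8*x + 2)/(x^4 + 8*x^3 + 34*x^2 + 72*x + 81)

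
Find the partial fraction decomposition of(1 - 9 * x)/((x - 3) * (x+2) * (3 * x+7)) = 99/(8*(3*x + 7)) - 19/(5*(x + 2)) - 13/(40*(x - 3))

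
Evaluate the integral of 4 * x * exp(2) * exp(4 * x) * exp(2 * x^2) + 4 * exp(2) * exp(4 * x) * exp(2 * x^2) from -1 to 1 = -1 + exp(8)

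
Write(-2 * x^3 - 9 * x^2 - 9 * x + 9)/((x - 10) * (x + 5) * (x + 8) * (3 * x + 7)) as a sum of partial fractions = -173/(5032*(3*x + 7)) - 529/(918*(x + 8)) + 79/(360*(x + 5)) - 2981/(9990*(x - 10))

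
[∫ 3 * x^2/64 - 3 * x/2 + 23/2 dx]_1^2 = 599/64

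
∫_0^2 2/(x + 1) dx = log(9)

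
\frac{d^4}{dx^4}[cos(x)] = cos(x)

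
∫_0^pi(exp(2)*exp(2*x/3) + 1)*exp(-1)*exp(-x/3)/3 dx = -E - exp(-pi/3 - 1) + exp(-1) + exp(1 + pi/3)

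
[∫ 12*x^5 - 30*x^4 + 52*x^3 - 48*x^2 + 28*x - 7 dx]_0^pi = -pi^2 - 3 + pi + (-pi + 1 + pi^2)^2 + 2*(-pi + 1 + pi^2)^3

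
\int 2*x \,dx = x^2 + C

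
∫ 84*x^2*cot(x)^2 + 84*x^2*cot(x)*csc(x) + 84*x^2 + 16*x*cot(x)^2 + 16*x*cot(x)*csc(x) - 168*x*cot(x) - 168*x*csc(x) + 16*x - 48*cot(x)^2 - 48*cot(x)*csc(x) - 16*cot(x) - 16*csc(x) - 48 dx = -4*(3*x - 2)*(7*x + 6)*(cot(x) + csc(x)) + C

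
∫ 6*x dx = 3*x^2 + C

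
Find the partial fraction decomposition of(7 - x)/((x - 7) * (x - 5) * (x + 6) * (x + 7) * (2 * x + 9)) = 8/(285*(2*x + 9)) + 1/(60*(x + 7)) - 1/(33*(x + 6)) - 1/(2508*(x - 5))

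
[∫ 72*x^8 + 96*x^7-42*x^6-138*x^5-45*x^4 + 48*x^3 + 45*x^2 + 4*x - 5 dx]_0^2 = 4950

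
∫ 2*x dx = x^2 + C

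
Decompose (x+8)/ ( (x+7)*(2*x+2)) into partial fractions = -1/(12*(x + 7)) + 7/(12*(x + 1))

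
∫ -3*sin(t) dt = 3*cos(t) + C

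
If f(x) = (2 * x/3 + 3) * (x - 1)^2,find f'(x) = 2*x^2 + 10*x/3 - 16/3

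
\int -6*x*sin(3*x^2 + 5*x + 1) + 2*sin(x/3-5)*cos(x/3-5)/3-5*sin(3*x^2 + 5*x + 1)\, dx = sin(x/3 - 5)^2 + cos(3*x^2 + 5*x + 1) + C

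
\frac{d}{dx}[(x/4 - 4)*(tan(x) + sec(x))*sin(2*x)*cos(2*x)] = -x*sin(2*x)/2 + x*sin(4*x)/2 - x*cos(x)/4 + 3*x*cos(3*x)/4 - (1 - cos(2*x))^2/4 - sin(x)/4 + 8*sin(2*x) + sin(3*x)/4 - 8*sin(4*x) + 4*cos(x) - cos(2*x)/4 - 12*cos(3*x) + 1/4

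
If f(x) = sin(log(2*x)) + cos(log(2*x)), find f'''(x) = 2*(sin(log(x) + log(2)) + 2*cos(log(x) + log(2)))/x^3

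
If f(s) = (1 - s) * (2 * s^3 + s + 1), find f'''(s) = 12 - 48*s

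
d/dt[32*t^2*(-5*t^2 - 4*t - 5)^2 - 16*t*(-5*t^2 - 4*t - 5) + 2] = 4800*t^5 + 6400*t^4 + 8448*t^3 + 4080*t^2 + 1728*t + 80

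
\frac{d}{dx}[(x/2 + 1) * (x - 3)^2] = 3*x^2/2 - 4*x - 3/2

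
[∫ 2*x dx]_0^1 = 1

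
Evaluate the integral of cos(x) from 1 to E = -sin(1) + sin(E)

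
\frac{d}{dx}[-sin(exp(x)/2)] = -exp(x)*cos(exp(x)/2)/2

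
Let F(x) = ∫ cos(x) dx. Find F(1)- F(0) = sin(1)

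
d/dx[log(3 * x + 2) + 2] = 3/(3*x + 2)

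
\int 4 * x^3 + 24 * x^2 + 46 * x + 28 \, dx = x^4 + 8*x^3 + 23*x^2 + 28*x + C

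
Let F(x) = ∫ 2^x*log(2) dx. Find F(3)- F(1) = 6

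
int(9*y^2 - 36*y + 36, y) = 3*y^3 - 18*y^2 + 36*y + C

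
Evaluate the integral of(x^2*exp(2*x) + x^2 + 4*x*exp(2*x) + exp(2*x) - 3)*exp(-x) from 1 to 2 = -2*E - 7*exp(-2) + 2*exp(-1) + 7*exp(2)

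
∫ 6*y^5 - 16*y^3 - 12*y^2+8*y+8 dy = y^6 - 4*y^4 - 4*y^3 + 4*y^2 + 8*y + C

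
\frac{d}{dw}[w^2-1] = 2*w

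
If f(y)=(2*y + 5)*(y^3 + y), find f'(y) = 8*y^3 + 15*y^2 + 4*y + 5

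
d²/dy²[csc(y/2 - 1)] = cot(y/2 - 1)^2*csc(y/2 - 1)/2 + csc(y/2 - 1)/4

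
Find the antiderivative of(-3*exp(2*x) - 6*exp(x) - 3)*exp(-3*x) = (exp(x) + 1)^3*exp(-3*x) + C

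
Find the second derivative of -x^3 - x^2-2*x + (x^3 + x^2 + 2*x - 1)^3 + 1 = 72*x^7 + 168*x^6 + 378*x^5 + 300*x^4 + 240*x^3 - 36*x^2 - 12*x - 20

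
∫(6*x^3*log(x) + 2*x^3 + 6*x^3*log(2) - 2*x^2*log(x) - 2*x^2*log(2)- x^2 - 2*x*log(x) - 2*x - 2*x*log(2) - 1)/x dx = -(-2*x^3 + x^2 + 2*x + 1)*log(2*x) + C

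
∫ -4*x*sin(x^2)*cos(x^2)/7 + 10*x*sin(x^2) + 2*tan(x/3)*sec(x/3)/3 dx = cos(x^2)^2/7 - 5*cos(x^2) + 2/cos(x/3) + C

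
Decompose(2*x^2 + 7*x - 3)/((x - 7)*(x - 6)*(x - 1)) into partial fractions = 1/(5*(x - 1)) - 111/(5*(x - 6)) + 24/(x - 7)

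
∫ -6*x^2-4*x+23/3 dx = -2*x^3 - 2*x^2 + 23*x/3 + C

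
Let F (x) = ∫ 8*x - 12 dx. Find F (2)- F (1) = 0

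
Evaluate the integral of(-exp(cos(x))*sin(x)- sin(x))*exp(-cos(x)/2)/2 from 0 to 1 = -exp(1/2) - exp(-cos(1)/2) + exp(-1/2) + exp(cos(1)/2)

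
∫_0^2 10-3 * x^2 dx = 12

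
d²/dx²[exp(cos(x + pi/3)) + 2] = exp(cos(x + pi/3))*sin(x + pi/3)^2 - exp(cos(x + pi/3))*cos(x + pi/3)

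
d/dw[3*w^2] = 6*w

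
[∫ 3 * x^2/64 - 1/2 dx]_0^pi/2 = -pi/4 + pi^3/512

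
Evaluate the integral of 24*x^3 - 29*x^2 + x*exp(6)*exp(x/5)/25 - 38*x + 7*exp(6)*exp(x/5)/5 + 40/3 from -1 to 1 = -29*exp(29/5)/5 + 22/3 + 31*exp(31/5)/5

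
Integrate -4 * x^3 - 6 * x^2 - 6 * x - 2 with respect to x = -x^4 - 2*x^3 - 3*x^2 - 2*x + C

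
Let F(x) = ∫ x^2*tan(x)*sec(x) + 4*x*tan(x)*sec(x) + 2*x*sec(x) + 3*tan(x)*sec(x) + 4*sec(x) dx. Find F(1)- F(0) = -3 + 8*sec(1)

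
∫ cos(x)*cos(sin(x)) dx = sin(sin(x)) + C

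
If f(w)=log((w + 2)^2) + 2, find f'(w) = 2/(w + 2)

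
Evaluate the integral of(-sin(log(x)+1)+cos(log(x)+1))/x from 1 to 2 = sqrt(2)*(-sin(pi/4 + 1) + sin(log(2) + pi/4 + 1))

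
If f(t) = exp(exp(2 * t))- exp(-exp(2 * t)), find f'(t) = (2*exp(2*t) + 2*exp(2*t + 2*exp(2*t)))*exp(-exp(2*t))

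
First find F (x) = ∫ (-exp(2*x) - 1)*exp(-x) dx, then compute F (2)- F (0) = -exp(2) + exp(-2)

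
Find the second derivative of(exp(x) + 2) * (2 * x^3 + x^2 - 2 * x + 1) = 2*x^3*exp(x) + 13*x^2*exp(x) + 14*x*exp(x) + 24*x - exp(x) + 4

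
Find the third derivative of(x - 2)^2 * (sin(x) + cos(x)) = x^2*sin(x) - x^2*cos(x) - 10*x*sin(x) - 2*x*cos(x) + 10*sin(x) + 14*cos(x)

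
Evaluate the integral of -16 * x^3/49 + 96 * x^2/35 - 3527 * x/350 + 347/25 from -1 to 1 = 5178/175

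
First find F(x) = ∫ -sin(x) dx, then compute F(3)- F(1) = cos(3) - cos(1)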